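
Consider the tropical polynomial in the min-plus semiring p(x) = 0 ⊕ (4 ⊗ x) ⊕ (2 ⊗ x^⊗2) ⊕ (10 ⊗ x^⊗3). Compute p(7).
p(7) = 0

A tropical monomial a ⊗ x^⊗i evaluates to a + i · x. Evaluating each term at x = 7:
  Term 0 contributes 0 + 0 · 7 = 0
  Term 1 contributes 4 + 1 · 7 = 11
  Term 2 contributes 2 + 2 · 7 = 16
  Term 3 contributes 10 + 3 · 7 = 31
p(7) = ⊕ of these = min[0, 11, 16, 31] = 0.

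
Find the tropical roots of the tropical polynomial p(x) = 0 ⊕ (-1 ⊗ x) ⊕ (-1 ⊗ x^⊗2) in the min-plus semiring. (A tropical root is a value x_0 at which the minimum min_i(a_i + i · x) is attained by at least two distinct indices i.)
Roots: {0, 1}

Each tropical root is a break point of the lower envelope of the lines y = a_i + i · x (there are 3 lines, with slopes 0, 1, ..., 2). Only the lines that attain the minimum somewhere contribute to roots; other lines are dominated. Here the surviving (envelope) indices are i = 2, i = 1, i = 0.
Intersections between consecutive envelope lines give the roots: for adjacent envelope indices i < j the intersection is x = (a_i − a_j) / (j − i). Reading off the sorted break points: {0, 1}.
Verification: at each break x_0, at least two indices attain the minimum of min_i(a_i + i · x_0).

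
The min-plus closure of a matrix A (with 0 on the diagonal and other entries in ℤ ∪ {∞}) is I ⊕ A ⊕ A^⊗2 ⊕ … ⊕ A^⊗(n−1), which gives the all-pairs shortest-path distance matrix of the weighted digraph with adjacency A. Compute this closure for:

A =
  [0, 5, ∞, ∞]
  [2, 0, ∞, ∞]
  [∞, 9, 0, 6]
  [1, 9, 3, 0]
Closure =
  [0, 5, ∞, ∞]
  [2, 0, ∞, ∞]
  [7, 9, 0, 6]
  [1, 6, 3, 0]

This is the Floyd-Warshall all-pairs shortest-path computation. For each intermediate vertex k = 0, 1, …, 3, update dist[i][j] ← min(dist[i][j], dist[i][k] + dist[k][j]). The final matrix gives, for each (i, j), the minimum total weight of any directed path from i to j (possibly empty when i = j).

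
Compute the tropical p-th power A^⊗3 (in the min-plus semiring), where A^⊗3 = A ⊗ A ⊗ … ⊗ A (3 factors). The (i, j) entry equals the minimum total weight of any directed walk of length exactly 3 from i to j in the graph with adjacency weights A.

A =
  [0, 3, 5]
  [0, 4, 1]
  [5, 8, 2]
A^⊗3 =
  [0, 3, 4]
  [0, 3, 4]
  [5, 8, 6]

Each entry (A^⊗3)_ij equals the minimum over all length-3 walks i = v_0 → v_1 → … → v_3 = j of Σ_t A[v_t][v_{t+1}]. For example, for (i, j) = (0, 2) we minimise over 9 possible intermediate vertex sequences; the minimum is 4, attained along the walk 0 → 0 → 1 → 2.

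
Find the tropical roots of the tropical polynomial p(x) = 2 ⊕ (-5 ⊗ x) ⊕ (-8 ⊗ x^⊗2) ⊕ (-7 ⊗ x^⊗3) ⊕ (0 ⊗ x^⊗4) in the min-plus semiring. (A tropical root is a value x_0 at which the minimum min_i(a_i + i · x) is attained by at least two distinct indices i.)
Roots: {-7, -1, 3, 7}

Each tropical root is a break point of the lower envelope of the lines y = a_i + i · x (there are 5 lines, with slopes 0, 1, ..., 4). Only the lines that attain the minimum somewhere contribute to roots; other lines are dominated. Here the surviving (envelope) indices are i = 4, i = 3, i = 2, i = 1, i = 0.
Intersections between consecutive envelope lines give the roots: for adjacent envelope indices i < j the intersection is x = (a_i − a_j) / (j − i). Reading off the sorted break points: {-7, -1, 3, 7}.
Verification: at each break x_0, at least two indices attain the minimum of min_i(a_i + i · x_0).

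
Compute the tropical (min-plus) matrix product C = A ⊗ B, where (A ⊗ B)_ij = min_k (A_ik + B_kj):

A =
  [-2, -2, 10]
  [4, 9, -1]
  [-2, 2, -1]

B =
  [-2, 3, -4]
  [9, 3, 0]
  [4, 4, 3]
A ⊗ B =
  [-4, 1, -6]
  [2, 3, 0]
  [-4, 1, -6]

Apply the min-plus product entry-by-entry:
  C[0][0] = min over k of (A[0][0] + B[0][0] = -2 + -2 = -4, A[0][1] + B[1][0] = -2 + 9 = 7, A[0][2] + B[2][0] = 10 + 4 = 14) = -4 (attained at k = 0)
  C[0][1] = min over k of (A[0][0] + B[0][1] = -2 + 3 = 1, A[0][1] + B[1][1] = -2 + 3 = 1, A[0][2] + B[2][1] = 10 + 4 = 14) = 1 (attained at k = 0)
  C[0][2] = min over k of (A[0][0] + B[0][2] = -2 + -4 = -6, A[0][1] + B[1][2] = -2 + 0 = -2, A[0][2] + B[2][2] = 10 + 3 = 13) = -6 (attained at k = 0)
  C[1][0] = min over k of (A[1][0] + B[0][0] = 4 + -2 = 2, A[1][1] + B[1][0] = 9 + 9 = 18, A[1][2] + B[2][0] = -1 + 4 = 3) = 2 (attained at k = 0)
  C[1][1] = min over k of (A[1][0] + B[0][1] = 4 + 3 = 7, A[1][1] + B[1][1] = 9 + 3 = 12, A[1][2] + B[2][1] = -1 + 4 = 3) = 3 (attained at k = 2)
  C[1][2] = min over k of (A[1][0] + B[0][2] = 4 + -4 = 0, A[1][1] + B[1][2] = 9 + 0 = 9, A[1][2] + B[2][2] = -1 + 3 = 2) = 0 (attained at k = 0)
  C[2][0] = min over k of (A[2][0] + B[0][0] = -2 + -2 = -4, A[2][1] + B[1][0] = 2 + 9 = 11, A[2][2] + B[2][0] = -1 + 4 = 3) = -4 (attained at k = 0)
  C[2][1] = min over k of (A[2][0] + B[0][1] = -2 + 3 = 1, A[2][1] + B[1][1] = 2 + 3 = 5, A[2][2] + B[2][1] = -1 + 4 = 3) = 1 (attained at k = 0)
  C[2][2] = min over k of (A[2][0] + B[0][2] = -2 + -4 = -6, A[2][1] + B[1][2] = 2 + 0 = 2, A[2][2] + B[2][2] = -1 + 3 = 2) = -6 (attained at k = 0)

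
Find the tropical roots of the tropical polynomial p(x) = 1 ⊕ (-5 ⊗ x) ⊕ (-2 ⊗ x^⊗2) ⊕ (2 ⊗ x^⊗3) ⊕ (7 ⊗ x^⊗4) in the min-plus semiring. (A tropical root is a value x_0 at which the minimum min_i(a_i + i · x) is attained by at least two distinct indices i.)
Roots: {-5, -4, -3, 6}

Each tropical root is a break point of the lower envelope of the lines y = a_i + i · x (there are 5 lines, with slopes 0, 1, ..., 4). Only the lines that attain the minimum somewhere contribute to roots; other lines are dominated. Here the surviving (envelope) indices are i = 4, i = 3, i = 2, i = 1, i = 0.
Intersections between consecutive envelope lines give the roots: for adjacent envelope indices i < j the intersection is x = (a_i − a_j) / (j − i). Reading off the sorted break points: {-5, -4, -3, 6}.
Verification: at each break x_0, at least two indices attain the minimum of min_i(a_i + i · x_0).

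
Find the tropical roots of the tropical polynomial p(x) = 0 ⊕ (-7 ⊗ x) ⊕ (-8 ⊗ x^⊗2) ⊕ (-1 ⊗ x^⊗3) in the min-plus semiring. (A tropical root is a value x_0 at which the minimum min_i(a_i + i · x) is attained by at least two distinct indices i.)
Roots: {-7, 1, 7}

Each tropical root is a break point of the lower envelope of the lines y = a_i + i · x (there are 4 lines, with slopes 0, 1, ..., 3). Only the lines that attain the minimum somewhere contribute to roots; other lines are dominated. Here the surviving (envelope) indices are i = 3, i = 2, i = 1, i = 0.
Intersections between consecutive envelope lines give the roots: for adjacent envelope indices i < j the intersection is x = (a_i − a_j) / (j − i). Reading off the sorted break points: {-7, 1, 7}.
Verification: at each break x_0, at least two indices attain the minimum of min_i(a_i + i · x_0).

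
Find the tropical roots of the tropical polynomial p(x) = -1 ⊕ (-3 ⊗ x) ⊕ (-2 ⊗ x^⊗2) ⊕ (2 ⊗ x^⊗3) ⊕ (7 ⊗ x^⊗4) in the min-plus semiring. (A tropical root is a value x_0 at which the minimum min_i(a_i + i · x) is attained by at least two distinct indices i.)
Roots: {-5, -4, -1, 2}

Each tropical root is a break point of the lower envelope of the lines y = a_i + i · x (there are 5 lines, with slopes 0, 1, ..., 4). Only the lines that attain the minimum somewhere contribute to roots; other lines are dominated. Here the surviving (envelope) indices are i = 4, i = 3, i = 2, i = 1, i = 0.
Intersections between consecutive envelope lines give the roots: for adjacent envelope indices i < j the intersection is x = (a_i − a_j) / (j − i). Reading off the sorted break points: {-5, -4, -1, 2}.
Verification: at each break x_0, at least two indices attain the minimum of min_i(a_i + i · x_0).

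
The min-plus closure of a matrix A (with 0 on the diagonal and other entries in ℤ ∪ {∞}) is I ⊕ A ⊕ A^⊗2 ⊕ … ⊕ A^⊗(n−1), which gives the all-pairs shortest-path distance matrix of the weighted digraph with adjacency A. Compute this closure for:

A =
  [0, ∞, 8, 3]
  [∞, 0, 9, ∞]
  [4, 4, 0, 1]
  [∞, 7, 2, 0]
Closure =
  [0, 9, 5, 3]
  [13, 0, 9, 10]
  [4, 4, 0, 1]
  [6, 6, 2, 0]

This is the Floyd-Warshall all-pairs shortest-path computation. For each intermediate vertex k = 0, 1, …, 3, update dist[i][j] ← min(dist[i][j], dist[i][k] + dist[k][j]). The final matrix gives, for each (i, j), the minimum total weight of any directed path from i to j (possibly empty when i = j).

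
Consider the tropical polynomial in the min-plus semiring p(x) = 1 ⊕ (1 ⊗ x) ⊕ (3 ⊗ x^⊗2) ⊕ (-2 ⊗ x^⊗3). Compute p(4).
p(4) = 1

A tropical monomial a ⊗ x^⊗i evaluates to a + i · x. Evaluating each term at x = 4:
  Term 0 contributes 1 + 0 · 4 = 1
  Term 1 contributes 1 + 1 · 4 = 5
  Term 2 contributes 3 + 2 · 4 = 11
  Term 3 contributes -2 + 3 · 4 = 10
p(4) = ⊕ of these = min[1, 5, 11, 10] = 1.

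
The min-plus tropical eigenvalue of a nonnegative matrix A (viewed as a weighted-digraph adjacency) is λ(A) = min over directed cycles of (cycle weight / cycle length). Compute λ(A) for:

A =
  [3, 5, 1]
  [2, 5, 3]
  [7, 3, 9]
λ(A) = 2

Enumerate directed cycles and compute their means (weight / length). Sample:
  cycle 0 → 0: weight = 3, length = 1, mean = 3/1 ≈ 3.000
  cycle 1 → 1: weight = 5, length = 1, mean = 5/1 ≈ 5.000
  cycle 2 → 2: weight = 9, length = 1, mean = 9/1 ≈ 9.000
  cycle 0 → 1 → 0: weight = 7, length = 2, mean = 7/2 ≈ 3.500
  cycle 0 → 2 → 0: weight = 8, length = 2, mean = 8/2 ≈ 4.000
  cycle 1 → 0 → 1: weight = 7, length = 2, mean = 7/2 ≈ 3.500
Minimum mean = 2.000, attained e.g. along the cycle 0 → 2 → 1 → 0 with weight 6 and length 3. So λ(A) = 6/3 = 2.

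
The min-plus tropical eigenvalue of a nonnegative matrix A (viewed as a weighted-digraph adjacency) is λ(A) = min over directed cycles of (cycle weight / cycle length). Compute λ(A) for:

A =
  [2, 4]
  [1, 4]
λ(A) = 2

Enumerate directed cycles and compute their means (weight / length). Sample:
  cycle 0 → 0: weight = 2, length = 1, mean = 2/1 ≈ 2.000
  cycle 1 → 1: weight = 4, length = 1, mean = 4/1 ≈ 4.000
  cycle 0 → 1 → 0: weight = 5, length = 2, mean = 5/2 ≈ 2.500
  cycle 1 → 0 → 1: weight = 5, length = 2, mean = 5/2 ≈ 2.500
Minimum mean = 2.000, attained e.g. along the cycle 0 → 0 with weight 2 and length 1. So λ(A) = 2/1 = 2.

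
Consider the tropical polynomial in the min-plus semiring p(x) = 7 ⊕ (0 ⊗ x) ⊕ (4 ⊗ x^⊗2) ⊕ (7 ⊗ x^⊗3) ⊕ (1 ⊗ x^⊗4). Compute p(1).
p(1) = 1

A tropical monomial a ⊗ x^⊗i evaluates to a + i · x. Evaluating each term at x = 1:
  Term 0 contributes 7 + 0 · 1 = 7
  Term 1 contributes 0 + 1 · 1 = 1
  Term 2 contributes 4 + 2 · 1 = 6
  Term 3 contributes 7 + 3 · 1 = 10
  Term 4 contributes 1 + 4 · 1 = 5
p(1) = ⊕ of these = min[7, 1, 6, 10, 5] = 1.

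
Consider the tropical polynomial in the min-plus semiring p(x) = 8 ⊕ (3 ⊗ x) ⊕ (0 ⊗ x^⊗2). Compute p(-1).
p(-1) = -2

A tropical monomial a ⊗ x^⊗i evaluates to a + i · x. Evaluating each term at x = -1:
  Term 0 contributes 8 + 0 · -1 = 8
  Term 1 contributes 3 + 1 · -1 = 2
  Term 2 contributes 0 + 2 · -1 = -2
p(-1) = ⊕ of these = min[8, 2, -2] = -2.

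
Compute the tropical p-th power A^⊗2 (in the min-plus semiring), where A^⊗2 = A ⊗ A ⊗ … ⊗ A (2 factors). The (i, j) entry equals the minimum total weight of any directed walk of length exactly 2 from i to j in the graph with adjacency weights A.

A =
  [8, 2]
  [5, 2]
A^⊗2 =
  [7, 4]
  [7, 4]

Each entry (A^⊗2)_ij equals the minimum over all length-2 walks i = v_0 → v_1 → … → v_2 = j of Σ_t A[v_t][v_{t+1}]. For example, for (i, j) = (0, 1) we minimise over 2 possible intermediate vertex sequences; the minimum is 4, attained along the walk 0 → 1 → 1.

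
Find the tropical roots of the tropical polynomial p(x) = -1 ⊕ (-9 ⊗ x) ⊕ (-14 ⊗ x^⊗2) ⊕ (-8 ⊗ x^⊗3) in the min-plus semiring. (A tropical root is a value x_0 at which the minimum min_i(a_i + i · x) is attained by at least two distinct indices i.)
Roots: {-6, 5, 8}

Each tropical root is a break point of the lower envelope of the lines y = a_i + i · x (there are 4 lines, with slopes 0, 1, ..., 3). Only the lines that attain the minimum somewhere contribute to roots; other lines are dominated. Here the surviving (envelope) indices are i = 3, i = 2, i = 1, i = 0.
Intersections between consecutive envelope lines give the roots: for adjacent envelope indices i < j the intersection is x = (a_i − a_j) / (j − i). Reading off the sorted break points: {-6, 5, 8}.
Verification: at each break x_0, at least two indices attain the minimum of min_i(a_i + i · x_0).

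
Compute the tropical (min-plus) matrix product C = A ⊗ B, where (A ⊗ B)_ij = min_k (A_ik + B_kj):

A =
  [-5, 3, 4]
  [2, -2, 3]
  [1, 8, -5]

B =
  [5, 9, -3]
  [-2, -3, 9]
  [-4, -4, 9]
A ⊗ B =
  [0, 0, -8]
  [-4, -5, -1]
  [-9, -9, -2]

Apply the min-plus product entry-by-entry:
  C[0][0] = min over k of (A[0][0] + B[0][0] = -5 + 5 = 0, A[0][1] + B[1][0] = 3 + -2 = 1, A[0][2] + B[2][0] = 4 + -4 = 0) = 0 (attained at k = 0)
  C[0][1] = min over k of (A[0][0] + B[0][1] = -5 + 9 = 4, A[0][1] + B[1][1] = 3 + -3 = 0, A[0][2] + B[2][1] = 4 + -4 = 0) = 0 (attained at k = 1)
  C[0][2] = min over k of (A[0][0] + B[0][2] = -5 + -3 = -8, A[0][1] + B[1][2] = 3 + 9 = 12, A[0][2] + B[2][2] = 4 + 9 = 13) = -8 (attained at k = 0)
  C[1][0] = min over k of (A[1][0] + B[0][0] = 2 + 5 = 7, A[1][1] + B[1][0] = -2 + -2 = -4, A[1][2] + B[2][0] = 3 + -4 = -1) = -4 (attained at k = 1)
  C[1][1] = min over k of (A[1][0] + B[0][1] = 2 + 9 = 11, A[1][1] + B[1][1] = -2 + -3 = -5, A[1][2] + B[2][1] = 3 + -4 = -1) = -5 (attained at k = 1)
  C[1][2] = min over k of (A[1][0] + B[0][2] = 2 + -3 = -1, A[1][1] + B[1][2] = -2 + 9 = 7, A[1][2] + B[2][2] = 3 + 9 = 12) = -1 (attained at k = 0)
  C[2][0] = min over k of (A[2][0] + B[0][0] = 1 + 5 = 6, A[2][1] + B[1][0] = 8 + -2 = 6, A[2][2] + B[2][0] = -5 + -4 = -9) = -9 (attained at k = 2)
  C[2][1] = min over k of (A[2][0] + B[0][1] = 1 + 9 = 10, A[2][1] + B[1][1] = 8 + -3 = 5, A[2][2] + B[2][1] = -5 + -4 = -9) = -9 (attained at k = 2)
  C[2][2] = min over k of (A[2][0] + B[0][2] = 1 + -3 = -2, A[2][1] + B[1][2] = 8 + 9 = 17, A[2][2] + B[2][2] = -5 + 9 = 4) = -2 (attained at k = 0)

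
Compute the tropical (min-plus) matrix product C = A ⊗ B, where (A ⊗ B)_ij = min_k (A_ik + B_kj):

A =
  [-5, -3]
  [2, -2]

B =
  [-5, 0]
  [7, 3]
A ⊗ B =
  [-10, -5]
  [-3, 1]

Apply the min-plus product entry-by-entry:
  C[0][0] = min over k of (A[0][0] + B[0][0] = -5 + -5 = -10, A[0][1] + B[1][0] = -3 + 7 = 4) = -10 (attained at k = 0)
  C[0][1] = min over k of (A[0][0] + B[0][1] = -5 + 0 = -5, A[0][1] + B[1][1] = -3 + 3 = 0) = -5 (attained at k = 0)
  C[1][0] = min over k of (A[1][0] + B[0][0] = 2 + -5 = -3, A[1][1] + B[1][0] = -2 + 7 = 5) = -3 (attained at k = 0)
  C[1][1] = min over k of (A[1][0] + B[0][1] = 2 + 0 = 2, A[1][1] + B[1][1] = -2 + 3 = 1) = 1 (attained at k = 1)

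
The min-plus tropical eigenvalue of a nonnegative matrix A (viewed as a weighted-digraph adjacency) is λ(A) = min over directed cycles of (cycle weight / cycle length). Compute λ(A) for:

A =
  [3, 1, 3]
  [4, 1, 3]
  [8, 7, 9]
λ(A) = 1

Enumerate directed cycles and compute their means (weight / length). Sample:
  cycle 0 → 0: weight = 3, length = 1, mean = 3/1 ≈ 3.000
  cycle 1 → 1: weight = 1, length = 1, mean = 1/1 ≈ 1.000
  cycle 2 → 2: weight = 9, length = 1, mean = 9/1 ≈ 9.000
  cycle 0 → 1 → 0: weight = 5, length = 2, mean = 5/2 ≈ 2.500
  cycle 0 → 2 → 0: weight = 11, length = 2, mean = 11/2 ≈ 5.500
  cycle 1 → 0 → 1: weight = 5, length = 2, mean = 5/2 ≈ 2.500
Minimum mean = 1.000, attained e.g. along the cycle 1 → 1 with weight 1 and length 1. So λ(A) = 1/1 = 1.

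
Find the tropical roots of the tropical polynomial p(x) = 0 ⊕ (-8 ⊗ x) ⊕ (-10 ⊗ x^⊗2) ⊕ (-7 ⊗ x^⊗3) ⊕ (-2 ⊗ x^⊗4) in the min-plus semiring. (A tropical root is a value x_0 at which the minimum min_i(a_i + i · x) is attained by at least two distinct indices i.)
Roots: {-5, -3, 2, 8}

Each tropical root is a break point of the lower envelope of the lines y = a_i + i · x (there are 5 lines, with slopes 0, 1, ..., 4). Only the lines that attain the minimum somewhere contribute to roots; other lines are dominated. Here the surviving (envelope) indices are i = 4, i = 3, i = 2, i = 1, i = 0.
Intersections between consecutive envelope lines give the roots: for adjacent envelope indices i < j the intersection is x = (a_i − a_j) / (j − i). Reading off the sorted break points: {-5, -3, 2, 8}.
Verification: at each break x_0, at least two indices attain the minimum of min_i(a_i + i · x_0).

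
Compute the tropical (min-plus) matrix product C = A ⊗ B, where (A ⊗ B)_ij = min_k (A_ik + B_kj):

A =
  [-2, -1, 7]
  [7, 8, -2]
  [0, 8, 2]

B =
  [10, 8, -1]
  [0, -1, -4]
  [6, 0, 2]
A ⊗ B =
  [-1, -2, -5]
  [4, -2, 0]
  [8, 2, -1]

Apply the min-plus product entry-by-entry:
  C[0][0] = min over k of (A[0][0] + B[0][0] = -2 + 10 = 8, A[0][1] + B[1][0] = -1 + 0 = -1, A[0][2] + B[2][0] = 7 + 6 = 13) = -1 (attained at k = 1)
  C[0][1] = min over k of (A[0][0] + B[0][1] = -2 + 8 = 6, A[0][1] + B[1][1] = -1 + -1 = -2, A[0][2] + B[2][1] = 7 + 0 = 7) = -2 (attained at k = 1)
  C[0][2] = min over k of (A[0][0] + B[0][2] = -2 + -1 = -3, A[0][1] + B[1][2] = -1 + -4 = -5, A[0][2] + B[2][2] = 7 + 2 = 9) = -5 (attained at k = 1)
  C[1][0] = min over k of (A[1][0] + B[0][0] = 7 + 10 = 17, A[1][1] + B[1][0] = 8 + 0 = 8, A[1][2] + B[2][0] = -2 + 6 = 4) = 4 (attained at k = 2)
  C[1][1] = min over k of (A[1][0] + B[0][1] = 7 + 8 = 15, A[1][1] + B[1][1] = 8 + -1 = 7, A[1][2] + B[2][1] = -2 + 0 = -2) = -2 (attained at k = 2)
  C[1][2] = min over k of (A[1][0] + B[0][2] = 7 + -1 = 6, A[1][1] + B[1][2] = 8 + -4 = 4, A[1][2] + B[2][2] = -2 + 2 = 0) = 0 (attained at k = 2)
  C[2][0] = min over k of (A[2][0] + B[0][0] = 0 + 10 = 10, A[2][1] + B[1][0] = 8 + 0 = 8, A[2][2] + B[2][0] = 2 + 6 = 8) = 8 (attained at k = 1)
  C[2][1] = min over k of (A[2][0] + B[0][1] = 0 + 8 = 8, A[2][1] + B[1][1] = 8 + -1 = 7, A[2][2] + B[2][1] = 2 + 0 = 2) = 2 (attained at k = 2)
  C[2][2] = min over k of (A[2][0] + B[0][2] = 0 + -1 = -1, A[2][1] + B[1][2] = 8 + -4 = 4, A[2][2] + B[2][2] = 2 + 2 = 4) = -1 (attained at k = 0)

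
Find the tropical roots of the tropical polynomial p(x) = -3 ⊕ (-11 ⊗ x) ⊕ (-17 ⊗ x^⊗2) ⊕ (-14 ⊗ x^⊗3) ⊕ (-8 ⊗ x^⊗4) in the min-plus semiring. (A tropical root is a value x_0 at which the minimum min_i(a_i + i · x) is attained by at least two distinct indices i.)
Roots: {-6, -3, 6, 8}

Each tropical root is a break point of the lower envelope of the lines y = a_i + i · x (there are 5 lines, with slopes 0, 1, ..., 4). Only the lines that attain the minimum somewhere contribute to roots; other lines are dominated. Here the surviving (envelope) indices are i = 4, i = 3, i = 2, i = 1, i = 0.
Intersections between consecutive envelope lines give the roots: for adjacent envelope indices i < j the intersection is x = (a_i − a_j) / (j − i). Reading off the sorted break points: {-6, -3, 6, 8}.
Verification: at each break x_0, at least two indices attain the minimum of min_i(a_i + i · x_0).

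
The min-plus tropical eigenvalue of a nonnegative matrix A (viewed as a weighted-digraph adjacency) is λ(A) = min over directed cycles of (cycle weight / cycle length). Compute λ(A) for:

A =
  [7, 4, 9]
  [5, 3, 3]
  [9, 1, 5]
λ(A) = 2

Enumerate directed cycles and compute their means (weight / length). Sample:
  cycle 0 → 0: weight = 7, length = 1, mean = 7/1 ≈ 7.000
  cycle 1 → 1: weight = 3, length = 1, mean = 3/1 ≈ 3.000
  cycle 2 → 2: weight = 5, length = 1, mean = 5/1 ≈ 5.000
  cycle 0 → 1 → 0: weight = 9, length = 2, mean = 9/2 ≈ 4.500
  cycle 0 → 2 → 0: weight = 18, length = 2, mean = 18/2 ≈ 9.000
  cycle 1 → 0 → 1: weight = 9, length = 2, mean = 9/2 ≈ 4.500
Minimum mean = 2.000, attained e.g. along the cycle 1 → 2 → 1 with weight 4 and length 2. So λ(A) = 4/2 = 2.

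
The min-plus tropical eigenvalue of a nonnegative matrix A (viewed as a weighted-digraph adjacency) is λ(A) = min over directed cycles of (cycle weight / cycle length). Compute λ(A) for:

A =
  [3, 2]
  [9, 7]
λ(A) = 3

Enumerate directed cycles and compute their means (weight / length). Sample:
  cycle 0 → 0: weight = 3, length = 1, mean = 3/1 ≈ 3.000
  cycle 1 → 1: weight = 7, length = 1, mean = 7/1 ≈ 7.000
  cycle 0 → 1 → 0: weight = 11, length = 2, mean = 11/2 ≈ 5.500
  cycle 1 → 0 → 1: weight = 11, length = 2, mean = 11/2 ≈ 5.500
Minimum mean = 3.000, attained e.g. along the cycle 0 → 0 with weight 3 and length 1. So λ(A) = 3/1 = 3.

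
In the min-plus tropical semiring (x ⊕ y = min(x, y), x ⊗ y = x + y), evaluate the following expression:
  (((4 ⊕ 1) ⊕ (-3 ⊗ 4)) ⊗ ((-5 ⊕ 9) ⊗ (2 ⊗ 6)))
(((4 ⊕ 1) ⊕ (-3 ⊗ 4)) ⊗ ((-5 ⊕ 9) ⊗ (2 ⊗ 6))) = 4

Expand innermost to outermost. Recall ⊕ takes the minimum of its arguments and ⊗ takes their sum. Working out the expression (((4 ⊕ 1) ⊕ (-3 ⊗ 4)) ⊗ ((-5 ⊕ 9) ⊗ (2 ⊗ 6))) gives 4.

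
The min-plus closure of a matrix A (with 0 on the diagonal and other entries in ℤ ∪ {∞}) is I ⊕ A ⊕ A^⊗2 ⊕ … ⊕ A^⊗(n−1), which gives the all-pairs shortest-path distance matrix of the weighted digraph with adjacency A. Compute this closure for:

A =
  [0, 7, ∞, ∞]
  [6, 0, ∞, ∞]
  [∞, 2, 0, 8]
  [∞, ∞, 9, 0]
Closure =
  [0, 7, ∞, ∞]
  [6, 0, ∞, ∞]
  [8, 2, 0, 8]
  [17, 11, 9, 0]

This is the Floyd-Warshall all-pairs shortest-path computation. For each intermediate vertex k = 0, 1, …, 3, update dist[i][j] ← min(dist[i][j], dist[i][k] + dist[k][j]). The final matrix gives, for each (i, j), the minimum total weight of any directed path from i to j (possibly empty when i = j).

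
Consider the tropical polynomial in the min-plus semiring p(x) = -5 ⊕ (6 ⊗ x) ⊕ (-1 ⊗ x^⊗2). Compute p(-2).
p(-2) = -5

A tropical monomial a ⊗ x^⊗i evaluates to a + i · x. Evaluating each term at x = -2:
  Term 0 contributes -5 + 0 · -2 = -5
  Term 1 contributes 6 + 1 · -2 = 4
  Term 2 contributes -1 + 2 · -2 = -5
p(-2) = ⊕ of these = min[-5, 4, -5] = -5.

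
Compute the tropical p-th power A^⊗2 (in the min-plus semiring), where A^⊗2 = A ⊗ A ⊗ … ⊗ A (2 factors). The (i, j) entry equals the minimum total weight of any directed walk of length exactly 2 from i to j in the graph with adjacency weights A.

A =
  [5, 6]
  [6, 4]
A^⊗2 =
  [10, 10]
  [10, 8]

Each entry (A^⊗2)_ij equals the minimum over all length-2 walks i = v_0 → v_1 → … → v_2 = j of Σ_t A[v_t][v_{t+1}]. For example, for (i, j) = (0, 1) we minimise over 2 possible intermediate vertex sequences; the minimum is 10, attained along the walk 0 → 1 → 1.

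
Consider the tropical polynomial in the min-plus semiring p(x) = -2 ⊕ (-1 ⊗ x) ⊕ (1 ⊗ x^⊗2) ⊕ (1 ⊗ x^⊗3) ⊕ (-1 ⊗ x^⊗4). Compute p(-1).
p(-1) = -5

A tropical monomial a ⊗ x^⊗i evaluates to a + i · x. Evaluating each term at x = -1:
  Term 0 contributes -2 + 0 · -1 = -2
  Term 1 contributes -1 + 1 · -1 = -2
  Term 2 contributes 1 + 2 · -1 = -1
  Term 3 contributes 1 + 3 · -1 = -2
  Term 4 contributes -1 + 4 · -1 = -5
p(-1) = ⊕ of these = min[-2, -2, -1, -2, -5] = -5.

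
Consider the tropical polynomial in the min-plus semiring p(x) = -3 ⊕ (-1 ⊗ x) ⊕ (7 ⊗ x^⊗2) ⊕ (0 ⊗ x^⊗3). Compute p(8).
p(8) = -3

A tropical monomial a ⊗ x^⊗i evaluates to a + i · x. Evaluating each term at x = 8:
  Term 0 contributes -3 + 0 · 8 = -3
  Term 1 contributes -1 + 1 · 8 = 7
  Term 2 contributes 7 + 2 · 8 = 23
  Term 3 contributes 0 + 3 · 8 = 24
p(8) = ⊕ of these = min[-3, 7, 23, 24] = -3.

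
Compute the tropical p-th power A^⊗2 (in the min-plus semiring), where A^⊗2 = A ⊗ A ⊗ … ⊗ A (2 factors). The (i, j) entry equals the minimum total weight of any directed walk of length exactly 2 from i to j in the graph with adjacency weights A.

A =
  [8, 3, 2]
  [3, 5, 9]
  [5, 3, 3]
A^⊗2 =
  [6, 5, 5]
  [8, 6, 5]
  [6, 6, 6]

Each entry (A^⊗2)_ij equals the minimum over all length-2 walks i = v_0 → v_1 → … → v_2 = j of Σ_t A[v_t][v_{t+1}]. For example, for (i, j) = (0, 2) we minimise over 3 possible intermediate vertex sequences; the minimum is 5, attained along the walk 0 → 2 → 2.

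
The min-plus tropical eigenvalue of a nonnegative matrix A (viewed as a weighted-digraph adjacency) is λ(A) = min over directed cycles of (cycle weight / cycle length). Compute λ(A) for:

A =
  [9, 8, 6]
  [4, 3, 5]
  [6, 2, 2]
λ(A) = 2

Enumerate directed cycles and compute their means (weight / length). Sample:
  cycle 0 → 0: weight = 9, length = 1, mean = 9/1 ≈ 9.000
  cycle 1 → 1: weight = 3, length = 1, mean = 3/1 ≈ 3.000
  cycle 2 → 2: weight = 2, length = 1, mean = 2/1 ≈ 2.000
  cycle 0 → 1 → 0: weight = 12, length = 2, mean = 12/2 ≈ 6.000
  cycle 0 → 2 → 0: weight = 12, length = 2, mean = 12/2 ≈ 6.000
  cycle 1 → 0 → 1: weight = 12, length = 2, mean = 12/2 ≈ 6.000
Minimum mean = 2.000, attained e.g. along the cycle 2 → 2 with weight 2 and length 1. So λ(A) = 2/1 = 2.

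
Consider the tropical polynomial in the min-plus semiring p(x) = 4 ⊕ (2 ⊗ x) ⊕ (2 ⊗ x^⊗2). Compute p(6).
p(6) = 4

A tropical monomial a ⊗ x^⊗i evaluates to a + i · x. Evaluating each term at x = 6:
  Term 0 contributes 4 + 0 · 6 = 4
  Term 1 contributes 2 + 1 · 6 = 8
  Term 2 contributes 2 + 2 · 6 = 14
p(6) = ⊕ of these = min[4, 8, 14] = 4.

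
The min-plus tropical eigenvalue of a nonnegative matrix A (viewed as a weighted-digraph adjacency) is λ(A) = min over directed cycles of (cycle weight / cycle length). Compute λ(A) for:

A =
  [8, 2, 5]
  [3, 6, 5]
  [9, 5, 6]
λ(A) = 5/2

Enumerate directed cycles and compute their means (weight / length). Sample:
  cycle 0 → 0: weight = 8, length = 1, mean = 8/1 ≈ 8.000
  cycle 1 → 1: weight = 6, length = 1, mean = 6/1 ≈ 6.000
  cycle 2 → 2: weight = 6, length = 1, mean = 6/1 ≈ 6.000
  cycle 0 → 1 → 0: weight = 5, length = 2, mean = 5/2 ≈ 2.500
  cycle 0 → 2 → 0: weight = 14, length = 2, mean = 14/2 ≈ 7.000
  cycle 1 → 0 → 1: weight = 5, length = 2, mean = 5/2 ≈ 2.500
Minimum mean = 2.500, attained e.g. along the cycle 0 → 1 → 0 with weight 5 and length 2. So λ(A) = 5/2 = 5/2.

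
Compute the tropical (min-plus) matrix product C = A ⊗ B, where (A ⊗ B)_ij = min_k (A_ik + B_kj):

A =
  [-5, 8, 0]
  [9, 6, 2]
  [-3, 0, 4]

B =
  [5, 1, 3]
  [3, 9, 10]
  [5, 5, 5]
A ⊗ B =
  [0, -4, -2]
  [7, 7, 7]
  [2, -2, 0]

Apply the min-plus product entry-by-entry:
  C[0][0] = min over k of (A[0][0] + B[0][0] = -5 + 5 = 0, A[0][1] + B[1][0] = 8 + 3 = 11, A[0][2] + B[2][0] = 0 + 5 = 5) = 0 (attained at k = 0)
  C[0][1] = min over k of (A[0][0] + B[0][1] = -5 + 1 = -4, A[0][1] + B[1][1] = 8 + 9 = 17, A[0][2] + B[2][1] = 0 + 5 = 5) = -4 (attained at k = 0)
  C[0][2] = min over k of (A[0][0] + B[0][2] = -5 + 3 = -2, A[0][1] + B[1][2] = 8 + 10 = 18, A[0][2] + B[2][2] = 0 + 5 = 5) = -2 (attained at k = 0)
  C[1][0] = min over k of (A[1][0] + B[0][0] = 9 + 5 = 14, A[1][1] + B[1][0] = 6 + 3 = 9, A[1][2] + B[2][0] = 2 + 5 = 7) = 7 (attained at k = 2)
  C[1][1] = min over k of (A[1][0] + B[0][1] = 9 + 1 = 10, A[1][1] + B[1][1] = 6 + 9 = 15, A[1][2] + B[2][1] = 2 + 5 = 7) = 7 (attained at k = 2)
  C[1][2] = min over k of (A[1][0] + B[0][2] = 9 + 3 = 12, A[1][1] + B[1][2] = 6 + 10 = 16, A[1][2] + B[2][2] = 2 + 5 = 7) = 7 (attained at k = 2)
  C[2][0] = min over k of (A[2][0] + B[0][0] = -3 + 5 = 2, A[2][1] + B[1][0] = 0 + 3 = 3, A[2][2] + B[2][0] = 4 + 5 = 9) = 2 (attained at k = 0)
  C[2][1] = min over k of (A[2][0] + B[0][1] = -3 + 1 = -2, A[2][1] + B[1][1] = 0 + 9 = 9, A[2][2] + B[2][1] = 4 + 5 = 9) = -2 (attained at k = 0)
  C[2][2] = min over k of (A[2][0] + B[0][2] = -3 + 3 = 0, A[2][1] + B[1][2] = 0 + 10 = 10, A[2][2] + B[2][2] = 4 + 5 = 9) = 0 (attained at k = 0)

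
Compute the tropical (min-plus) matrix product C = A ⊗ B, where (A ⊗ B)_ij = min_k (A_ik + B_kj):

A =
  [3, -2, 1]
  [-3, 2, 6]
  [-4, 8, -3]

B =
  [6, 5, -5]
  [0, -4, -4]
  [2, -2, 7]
A ⊗ B =
  [-2, -6, -6]
  [2, -2, -8]
  [-1, -5, -9]

Apply the min-plus product entry-by-entry:
  C[0][0] = min over k of (A[0][0] + B[0][0] = 3 + 6 = 9, A[0][1] + B[1][0] = -2 + 0 = -2, A[0][2] + B[2][0] = 1 + 2 = 3) = -2 (attained at k = 1)
  C[0][1] = min over k of (A[0][0] + B[0][1] = 3 + 5 = 8, A[0][1] + B[1][1] = -2 + -4 = -6, A[0][2] + B[2][1] = 1 + -2 = -1) = -6 (attained at k = 1)
  C[0][2] = min over k of (A[0][0] + B[0][2] = 3 + -5 = -2, A[0][1] + B[1][2] = -2 + -4 = -6, A[0][2] + B[2][2] = 1 + 7 = 8) = -6 (attained at k = 1)
  C[1][0] = min over k of (A[1][0] + B[0][0] = -3 + 6 = 3, A[1][1] + B[1][0] = 2 + 0 = 2, A[1][2] + B[2][0] = 6 + 2 = 8) = 2 (attained at k = 1)
  C[1][1] = min over k of (A[1][0] + B[0][1] = -3 + 5 = 2, A[1][1] + B[1][1] = 2 + -4 = -2, A[1][2] + B[2][1] = 6 + -2 = 4) = -2 (attained at k = 1)
  C[1][2] = min over k of (A[1][0] + B[0][2] = -3 + -5 = -8, A[1][1] + B[1][2] = 2 + -4 = -2, A[1][2] + B[2][2] = 6 + 7 = 13) = -8 (attained at k = 0)
  C[2][0] = min over k of (A[2][0] + B[0][0] = -4 + 6 = 2, A[2][1] + B[1][0] = 8 + 0 = 8, A[2][2] + B[2][0] = -3 + 2 = -1) = -1 (attained at k = 2)
  C[2][1] = min over k of (A[2][0] + B[0][1] = -4 + 5 = 1, A[2][1] + B[1][1] = 8 + -4 = 4, A[2][2] + B[2][1] = -3 + -2 = -5) = -5 (attained at k = 2)
  C[2][2] = min over k of (A[2][0] + B[0][2] = -4 + -5 = -9, A[2][1] + B[1][2] = 8 + -4 = 4, A[2][2] + B[2][2] = -3 + 7 = 4) = -9 (attained at k = 0)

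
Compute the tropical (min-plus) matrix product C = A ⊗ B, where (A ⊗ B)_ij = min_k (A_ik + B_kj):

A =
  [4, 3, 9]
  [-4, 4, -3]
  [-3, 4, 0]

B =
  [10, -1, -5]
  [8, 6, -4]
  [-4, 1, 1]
A ⊗ B =
  [5, 3, -1]
  [-7, -5, -9]
  [-4, -4, -8]

Apply the min-plus product entry-by-entry:
  C[0][0] = min over k of (A[0][0] + B[0][0] = 4 + 10 = 14, A[0][1] + B[1][0] = 3 + 8 = 11, A[0][2] + B[2][0] = 9 + -4 = 5) = 5 (attained at k = 2)
  C[0][1] = min over k of (A[0][0] + B[0][1] = 4 + -1 = 3, A[0][1] + B[1][1] = 3 + 6 = 9, A[0][2] + B[2][1] = 9 + 1 = 10) = 3 (attained at k = 0)
  C[0][2] = min over k of (A[0][0] + B[0][2] = 4 + -5 = -1, A[0][1] + B[1][2] = 3 + -4 = -1, A[0][2] + B[2][2] = 9 + 1 = 10) = -1 (attained at k = 0)
  C[1][0] = min over k of (A[1][0] + B[0][0] = -4 + 10 = 6, A[1][1] + B[1][0] = 4 + 8 = 12, A[1][2] + B[2][0] = -3 + -4 = -7) = -7 (attained at k = 2)
  C[1][1] = min over k of (A[1][0] + B[0][1] = -4 + -1 = -5, A[1][1] + B[1][1] = 4 + 6 = 10, A[1][2] + B[2][1] = -3 + 1 = -2) = -5 (attained at k = 0)
  C[1][2] = min over k of (A[1][0] + B[0][2] = -4 + -5 = -9, A[1][1] + B[1][2] = 4 + -4 = 0, A[1][2] + B[2][2] = -3 + 1 = -2) = -9 (attained at k = 0)
  C[2][0] = min over k of (A[2][0] + B[0][0] = -3 + 10 = 7, A[2][1] + B[1][0] = 4 + 8 = 12, A[2][2] + B[2][0] = 0 + -4 = -4) = -4 (attained at k = 2)
  C[2][1] = min over k of (A[2][0] + B[0][1] = -3 + -1 = -4, A[2][1] + B[1][1] = 4 + 6 = 10, A[2][2] + B[2][1] = 0 + 1 = 1) = -4 (attained at k = 0)
  C[2][2] = min over k of (A[2][0] + B[0][2] = -3 + -5 = -8, A[2][1] + B[1][2] = 4 + -4 = 0, A[2][2] + B[2][2] = 0 + 1 = 1) = -8 (attained at k = 0)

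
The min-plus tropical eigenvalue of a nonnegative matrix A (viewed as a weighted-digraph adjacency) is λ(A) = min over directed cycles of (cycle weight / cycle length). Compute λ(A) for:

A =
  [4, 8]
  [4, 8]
λ(A) = 4

Enumerate directed cycles and compute their means (weight / length). Sample:
  cycle 0 → 0: weight = 4, length = 1, mean = 4/1 ≈ 4.000
  cycle 1 → 1: weight = 8, length = 1, mean = 8/1 ≈ 8.000
  cycle 0 → 1 → 0: weight = 12, length = 2, mean = 12/2 ≈ 6.000
  cycle 1 → 0 → 1: weight = 12, length = 2, mean = 12/2 ≈ 6.000
Minimum mean = 4.000, attained e.g. along the cycle 0 → 0 with weight 4 and length 1. So λ(A) = 4/1 = 4.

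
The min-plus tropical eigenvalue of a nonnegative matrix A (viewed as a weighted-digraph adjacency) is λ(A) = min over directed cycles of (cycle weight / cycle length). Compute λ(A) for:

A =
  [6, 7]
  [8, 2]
λ(A) = 2

Enumerate directed cycles and compute their means (weight / length). Sample:
  cycle 0 → 0: weight = 6, length = 1, mean = 6/1 ≈ 6.000
  cycle 1 → 1: weight = 2, length = 1, mean = 2/1 ≈ 2.000
  cycle 0 → 1 → 0: weight = 15, length = 2, mean = 15/2 ≈ 7.500
  cycle 1 → 0 → 1: weight = 15, length = 2, mean = 15/2 ≈ 7.500
Minimum mean = 2.000, attained e.g. along the cycle 1 → 1 with weight 2 and length 1. So λ(A) = 2/1 = 2.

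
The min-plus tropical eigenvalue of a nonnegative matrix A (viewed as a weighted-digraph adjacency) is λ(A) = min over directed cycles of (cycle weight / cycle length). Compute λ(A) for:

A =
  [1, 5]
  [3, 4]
λ(A) = 1

Enumerate directed cycles and compute their means (weight / length). Sample:
  cycle 0 → 0: weight = 1, length = 1, mean = 1/1 ≈ 1.000
  cycle 1 → 1: weight = 4, length = 1, mean = 4/1 ≈ 4.000
  cycle 0 → 1 → 0: weight = 8, length = 2, mean = 8/2 ≈ 4.000
  cycle 1 → 0 → 1: weight = 8, length = 2, mean = 8/2 ≈ 4.000
Minimum mean = 1.000, attained e.g. along the cycle 0 → 0 with weight 1 and length 1. So λ(A) = 1/1 = 1.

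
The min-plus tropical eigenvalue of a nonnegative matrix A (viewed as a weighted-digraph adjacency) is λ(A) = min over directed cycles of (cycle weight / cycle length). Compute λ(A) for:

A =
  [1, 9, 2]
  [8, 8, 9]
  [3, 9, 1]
λ(A) = 1

Enumerate directed cycles and compute their means (weight / length). Sample:
  cycle 0 → 0: weight = 1, length = 1, mean = 1/1 ≈ 1.000
  cycle 1 → 1: weight = 8, length = 1, mean = 8/1 ≈ 8.000
  cycle 2 → 2: weight = 1, length = 1, mean = 1/1 ≈ 1.000
  cycle 0 → 1 → 0: weight = 17, length = 2, mean = 17/2 ≈ 8.500
  cycle 0 → 2 → 0: weight = 5, length = 2, mean = 5/2 ≈ 2.500
  cycle 1 → 0 → 1: weight = 17, length = 2, mean = 17/2 ≈ 8.500
Minimum mean = 1.000, attained e.g. along the cycle 0 → 0 with weight 1 and length 1. So λ(A) = 1/1 = 1.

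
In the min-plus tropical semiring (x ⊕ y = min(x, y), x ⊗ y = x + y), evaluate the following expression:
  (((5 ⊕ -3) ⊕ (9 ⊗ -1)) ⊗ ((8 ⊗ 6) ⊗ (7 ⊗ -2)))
(((5 ⊕ -3) ⊕ (9 ⊗ -1)) ⊗ ((8 ⊗ 6) ⊗ (7 ⊗ -2))) = 16

Expand innermost to outermost. Recall ⊕ takes the minimum of its arguments and ⊗ takes their sum. Working out the expression (((5 ⊕ -3) ⊕ (9 ⊗ -1)) ⊗ ((8 ⊗ 6) ⊗ (7 ⊗ -2))) gives 16.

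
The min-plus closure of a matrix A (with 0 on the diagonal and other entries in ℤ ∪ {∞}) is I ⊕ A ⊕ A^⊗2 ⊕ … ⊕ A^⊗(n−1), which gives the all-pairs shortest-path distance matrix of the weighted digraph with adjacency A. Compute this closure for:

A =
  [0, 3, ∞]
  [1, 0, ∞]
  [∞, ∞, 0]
Closure =
  [0, 3, ∞]
  [1, 0, ∞]
  [∞, ∞, 0]

This is the Floyd-Warshall all-pairs shortest-path computation. For each intermediate vertex k = 0, 1, …, 2, update dist[i][j] ← min(dist[i][j], dist[i][k] + dist[k][j]). The final matrix gives, for each (i, j), the minimum total weight of any directed path from i to j (possibly empty when i = j).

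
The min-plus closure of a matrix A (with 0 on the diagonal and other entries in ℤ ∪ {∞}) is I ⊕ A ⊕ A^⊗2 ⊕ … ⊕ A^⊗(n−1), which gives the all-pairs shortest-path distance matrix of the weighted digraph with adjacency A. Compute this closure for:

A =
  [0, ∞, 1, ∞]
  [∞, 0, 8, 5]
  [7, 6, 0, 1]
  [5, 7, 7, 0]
Closure =
  [0, 7, 1, 2]
  [10, 0, 8, 5]
  [6, 6, 0, 1]
  [5, 7, 6, 0]

This is the Floyd-Warshall all-pairs shortest-path computation. For each intermediate vertex k = 0, 1, …, 3, update dist[i][j] ← min(dist[i][j], dist[i][k] + dist[k][j]). The final matrix gives, for each (i, j), the minimum total weight of any directed path from i to j (possibly empty when i = j).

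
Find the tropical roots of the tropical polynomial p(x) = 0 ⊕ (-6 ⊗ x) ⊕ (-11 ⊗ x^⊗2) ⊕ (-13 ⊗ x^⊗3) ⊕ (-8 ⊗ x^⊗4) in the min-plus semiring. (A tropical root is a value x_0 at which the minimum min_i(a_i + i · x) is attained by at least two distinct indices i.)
Roots: {-5, 2, 5, 6}

Each tropical root is a break point of the lower envelope of the lines y = a_i + i · x (there are 5 lines, with slopes 0, 1, ..., 4). Only the lines that attain the minimum somewhere contribute to roots; other lines are dominated. Here the surviving (envelope) indices are i = 4, i = 3, i = 2, i = 1, i = 0.
Intersections between consecutive envelope lines give the roots: for adjacent envelope indices i < j the intersection is x = (a_i − a_j) / (j − i). Reading off the sorted break points: {-5, 2, 5, 6}.
Verification: at each break x_0, at least two indices attain the minimum of min_i(a_i + i · x_0).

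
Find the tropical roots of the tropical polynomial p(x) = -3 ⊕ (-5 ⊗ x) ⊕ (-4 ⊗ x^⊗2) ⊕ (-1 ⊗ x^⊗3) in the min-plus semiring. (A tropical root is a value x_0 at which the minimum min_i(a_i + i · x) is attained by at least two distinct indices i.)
Roots: {-3, -1, 2}

Each tropical root is a break point of the lower envelope of the lines y = a_i + i · x (there are 4 lines, with slopes 0, 1, ..., 3). Only the lines that attain the minimum somewhere contribute to roots; other lines are dominated. Here the surviving (envelope) indices are i = 3, i = 2, i = 1, i = 0.
Intersections between consecutive envelope lines give the roots: for adjacent envelope indices i < j the intersection is x = (a_i − a_j) / (j − i). Reading off the sorted break points: {-3, -1, 2}.
Verification: at each break x_0, at least two indices attain the minimum of min_i(a_i + i · x_0).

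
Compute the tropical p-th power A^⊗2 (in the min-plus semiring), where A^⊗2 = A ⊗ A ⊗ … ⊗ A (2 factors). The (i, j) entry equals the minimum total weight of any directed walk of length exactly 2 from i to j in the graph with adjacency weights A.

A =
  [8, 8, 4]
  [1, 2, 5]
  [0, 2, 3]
A^⊗2 =
  [4, 6, 7]
  [3, 4, 5]
  [3, 4, 4]

Each entry (A^⊗2)_ij equals the minimum over all length-2 walks i = v_0 → v_1 → … → v_2 = j of Σ_t A[v_t][v_{t+1}]. For example, for (i, j) = (0, 2) we minimise over 3 possible intermediate vertex sequences; the minimum is 7, attained along the walk 0 → 2 → 2.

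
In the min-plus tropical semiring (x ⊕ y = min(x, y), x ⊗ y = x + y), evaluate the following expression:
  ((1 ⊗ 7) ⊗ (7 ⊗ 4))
((1 ⊗ 7) ⊗ (7 ⊗ 4)) = 19

Expand innermost to outermost. Recall ⊕ takes the minimum of its arguments and ⊗ takes their sum. Working out the expression ((1 ⊗ 7) ⊗ (7 ⊗ 4)) gives 19.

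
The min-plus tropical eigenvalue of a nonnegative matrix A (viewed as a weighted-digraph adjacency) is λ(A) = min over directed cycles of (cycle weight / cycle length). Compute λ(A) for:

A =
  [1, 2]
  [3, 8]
λ(A) = 1

Enumerate directed cycles and compute their means (weight / length). Sample:
  cycle 0 → 0: weight = 1, length = 1, mean = 1/1 ≈ 1.000
  cycle 1 → 1: weight = 8, length = 1, mean = 8/1 ≈ 8.000
  cycle 0 → 1 → 0: weight = 5, length = 2, mean = 5/2 ≈ 2.500
  cycle 1 → 0 → 1: weight = 5, length = 2, mean = 5/2 ≈ 2.500
Minimum mean = 1.000, attained e.g. along the cycle 0 → 0 with weight 1 and length 1. So λ(A) = 1/1 = 1.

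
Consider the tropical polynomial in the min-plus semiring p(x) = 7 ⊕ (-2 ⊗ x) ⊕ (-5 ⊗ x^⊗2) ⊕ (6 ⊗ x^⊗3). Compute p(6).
p(6) = 4

A tropical monomial a ⊗ x^⊗i evaluates to a + i · x. Evaluating each term at x = 6:
  Term 0 contributes 7 + 0 · 6 = 7
  Term 1 contributes -2 + 1 · 6 = 4
  Term 2 contributes -5 + 2 · 6 = 7
  Term 3 contributes 6 + 3 · 6 = 24
p(6) = ⊕ of these = min[7, 4, 7, 24] = 4.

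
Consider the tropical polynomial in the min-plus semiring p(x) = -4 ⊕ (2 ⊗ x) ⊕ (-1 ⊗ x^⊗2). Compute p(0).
p(0) = -4

A tropical monomial a ⊗ x^⊗i evaluates to a + i · x. Evaluating each term at x = 0:
  Term 0 contributes -4 + 0 · 0 = -4
  Term 1 contributes 2 + 1 · 0 = 2
  Term 2 contributes -1 + 2 · 0 = -1
p(0) = ⊕ of these = min[-4, 2, -1] = -4.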